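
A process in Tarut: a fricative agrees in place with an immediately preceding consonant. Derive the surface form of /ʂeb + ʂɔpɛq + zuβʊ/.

The rule targets /ʂ/ (voiceless retroflex fricative), which sits after the trigger /b/ (bilabial).
Changing only its place to bilabial gives [ɸ] — the voiceless bilabial fricative.
At the second juncture, /z/ likewise becomes [ʁ] adjacent to /q/.

[ʂebɸɔpɛqʁuβʊ]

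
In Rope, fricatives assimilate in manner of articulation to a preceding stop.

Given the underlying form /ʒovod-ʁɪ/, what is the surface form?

[ʒovodɢɪ]

/ʁ/ is a voiced uvular fricative. The preceding trigger /d/ is a stop, so /ʁ/ must become a stop as well.
A voiced uvular stop is [ɢ], so the surface segment is [ɢ].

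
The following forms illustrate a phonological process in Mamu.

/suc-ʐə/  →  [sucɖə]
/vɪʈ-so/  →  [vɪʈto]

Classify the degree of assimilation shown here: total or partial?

partial assimilation

The segment that alternates is /ʐ/, which surfaces as [ɖ] when adjacent to /c/.
The change fricative → stop matches the manner of the preceding /c/, identifying this as manner assimilation.
Place and voice are unchanged, so the assimilation is partial, not total.
Checking the remaining alternation: /s/ → [t] after /ʈ/ (fricative → stop, matching a stop) — only manner changes, and always toward the preceding segment.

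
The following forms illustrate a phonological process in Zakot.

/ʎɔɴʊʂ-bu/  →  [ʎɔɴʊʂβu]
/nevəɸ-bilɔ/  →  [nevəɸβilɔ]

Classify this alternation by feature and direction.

progressive manner assimilation

Comparing underlying and surface forms, /b/ → [β] is the alternation; the neighbouring /ʂ/ is constant.
The change stop → fricative matches the manner of the preceding /ʂ/, identifying this as manner assimilation.
Place and voice are unchanged, so the assimilation is partial, not total.
The same holds elsewhere in the data: /b/ → [β] after /ɸ/ (stop → fricative, matching a fricative) — only manner changes, and always toward the preceding segment.
The trigger is the preceding segment, so the direction is progressive (perseverative).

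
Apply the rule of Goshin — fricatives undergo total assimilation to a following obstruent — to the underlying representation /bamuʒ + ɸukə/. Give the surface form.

/ʒ/ is the segment targeted by the rule; it sits immediately before /ɸ/, so it assimilates completely and surfaces as [ɸ].

[bamuɸɸukə]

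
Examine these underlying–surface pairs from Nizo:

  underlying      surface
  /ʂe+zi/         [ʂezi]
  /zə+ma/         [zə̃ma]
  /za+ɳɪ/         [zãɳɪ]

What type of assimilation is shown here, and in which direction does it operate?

regressive nasality assimilation (vowel nasalisation)

The vowel /ə/ surfaces as nasalised [ə̃] next to the following nasal /m/ — it has acquired the [+nasal] feature of its neighbour.
The other form shows the same pattern: /a/ → [ã] before /ɳ/ — each time a vowel is nasalised next to a following nasal.
No change occurs in [ʂezi] because the vowel at the boundary is adjacent to an oral consonant, not a nasal (/e/ next to /z/).
Because the conditioning nasal is to the right of the vowel that changes, the process is regressive (anticipatory).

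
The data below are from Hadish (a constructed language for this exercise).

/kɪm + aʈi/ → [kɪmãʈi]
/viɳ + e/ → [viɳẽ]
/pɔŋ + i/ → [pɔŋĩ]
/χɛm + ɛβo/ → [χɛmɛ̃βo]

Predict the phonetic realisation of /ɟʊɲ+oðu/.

[ɟʊɲõðu]

The data show progressive nasality assimilation (vowel nasalisation): /a/ → [ã] after /m/; /e/ → [ẽ] after /ɳ/; /i/ → [ĩ] after /ŋ/; /ɛ/ → [ɛ̃] after /m/ — a vowel is nasalised by an immediately preceding nasal consonant.
/o/ sits next to the nasal /ɲ/ and is therefore nasalised to [õ].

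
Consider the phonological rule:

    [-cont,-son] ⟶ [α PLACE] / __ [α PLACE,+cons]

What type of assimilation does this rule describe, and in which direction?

regressive place assimilation

The shared variable α links the value of the place features (abbreviated [PLACE]) on the target to the same value on the neighbouring segment, so place is the feature that assimilates.
The conditioning segment sits to the right of the focus bar, meaning the trigger follows the segment that changes — regressive assimilation.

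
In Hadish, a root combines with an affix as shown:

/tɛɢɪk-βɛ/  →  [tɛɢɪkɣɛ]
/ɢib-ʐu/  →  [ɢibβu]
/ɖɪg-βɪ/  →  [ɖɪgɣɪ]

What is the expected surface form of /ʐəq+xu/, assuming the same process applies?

The data show progressive place assimilation: /β/ → [ɣ] after /k/; /ʐ/ → [β] after /b/; /β/ → [ɣ] after /g/. In each pair only place changes, matching the preceding consonant, while manner and voice stay constant.
The rule targets /x/ (voiceless velar fricative), which sits after the trigger /q/ (uvular).
Changing only its place to uvular gives [χ] — the voiceless uvular fricative.

[ʐəqχu]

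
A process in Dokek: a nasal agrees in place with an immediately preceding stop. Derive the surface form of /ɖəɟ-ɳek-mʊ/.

[ɖəɟɲekŋʊ]

/ɳ/ is a voiced retroflex nasal. The preceding trigger /ɟ/ is palatal, so /ɳ/ must become palatal as well.
Changing only its place to palatal gives [ɲ] — the voiced palatal nasal.
The same rule applies at the second boundary: /m/ → [ŋ] next to /k/.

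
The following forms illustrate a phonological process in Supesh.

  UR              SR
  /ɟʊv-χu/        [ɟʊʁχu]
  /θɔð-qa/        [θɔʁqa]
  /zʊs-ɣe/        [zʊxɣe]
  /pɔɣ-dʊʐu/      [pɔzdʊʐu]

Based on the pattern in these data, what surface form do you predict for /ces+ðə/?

[ceθðə]

The data show regressive place assimilation: /v/ → [ʁ] before /χ/; /ð/ → [ʁ] before /q/; /s/ → [x] before /ɣ/; /ɣ/ → [z] before /d/. In each pair only place changes, matching the following consonant, while manner and voice stay constant.
The rule targets /s/ (voiceless alveolar fricative), which sits before the trigger /ð/ (dental).
The voiceless dental fricative is [θ], so /s/ → [θ].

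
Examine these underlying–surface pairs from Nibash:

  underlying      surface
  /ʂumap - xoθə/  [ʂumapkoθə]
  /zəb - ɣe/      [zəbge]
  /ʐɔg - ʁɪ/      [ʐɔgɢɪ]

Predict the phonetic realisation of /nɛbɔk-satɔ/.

The data show progressive manner assimilation: /x/ → [k] after /p/; /ɣ/ → [g] after /b/; /ʁ/ → [ɢ] after /g/. In each pair only manner changes, matching the preceding consonant, while place and voice stay constant.
/s/ is a voiceless alveolar fricative. The preceding trigger /k/ is a stop, so /s/ must become a stop as well.
A voiceless alveolar stop is [t], so the surface segment is [t].

[nɛbɔktatɔ]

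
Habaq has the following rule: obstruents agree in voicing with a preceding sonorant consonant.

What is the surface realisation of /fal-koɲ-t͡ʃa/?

[falgoɲd͡ʒa]

/k/ is a voiceless velar stop. The preceding trigger /l/ is voiced, so /k/ must become voiced as well.
Changing only its voicing to voiced gives [g] — the voiced velar stop.
At the second juncture, /t͡ʃ/ likewise becomes [d͡ʒ] adjacent to /ɲ/.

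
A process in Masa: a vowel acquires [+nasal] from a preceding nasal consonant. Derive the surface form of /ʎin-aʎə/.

The vowel /a/ is adjacent to the preceding nasal /n/, so it acquires [+nasal] and surfaces as [ã].

[ʎinãʎə]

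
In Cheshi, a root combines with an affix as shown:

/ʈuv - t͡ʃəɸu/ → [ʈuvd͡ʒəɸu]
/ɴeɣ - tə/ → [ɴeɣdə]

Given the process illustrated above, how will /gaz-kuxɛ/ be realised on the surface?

[gazguxɛ]

The data show progressive voicing assimilation: /t͡ʃ/ → [d͡ʒ] after /v/; /t/ → [d] after /ɣ/. In each pair only voicing changes, matching the preceding consonant, while place and manner stay constant.
The rule targets /k/ (voiceless velar stop), which sits after the trigger /z/ (voiced).
A voiced velar stop is [g], so the surface segment is [g].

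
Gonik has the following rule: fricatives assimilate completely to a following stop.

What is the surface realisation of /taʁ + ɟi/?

/ʁ/ is the segment targeted by the rule; it sits immediately before /ɟ/, so it assimilates completely and surfaces as [ɟ].

[taɟɟi]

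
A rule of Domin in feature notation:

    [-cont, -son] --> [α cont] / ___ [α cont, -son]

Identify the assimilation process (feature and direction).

The rule copies [cont] (continuancy) from the environment onto the target stops; since [±cont] encodes the stop/fricative manner contrast, the assimilating dimension is manner.
Since the environment is written after the underscore, the trigger follows the target; the direction is regressive.

regressive manner assimilation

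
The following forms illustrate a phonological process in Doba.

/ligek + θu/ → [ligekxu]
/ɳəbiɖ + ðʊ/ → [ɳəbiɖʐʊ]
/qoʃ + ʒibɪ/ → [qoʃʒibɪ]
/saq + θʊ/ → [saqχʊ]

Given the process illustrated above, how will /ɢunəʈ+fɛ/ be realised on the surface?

[ɢunəʈʂɛ]

The data show progressive place assimilation: /θ/ → [x] after /k/; /ð/ → [ʐ] after /ɖ/; /θ/ → [χ] after /q/. In each pair only place changes, matching the preceding consonant, while manner and voice stay constant.
Nothing changes in [qoʃʒibɪ]: there the adjacent consonants already agree in place (/ʒ/ and /ʃ/ are both postalveolar), so this form is consistent with the same rule.
/f/ is a voiceless labiodental fricative. The preceding trigger /ʈ/ is retroflex, so /f/ must become retroflex as well.
A voiceless retroflex fricative is [ʂ], so the surface segment is [ʂ].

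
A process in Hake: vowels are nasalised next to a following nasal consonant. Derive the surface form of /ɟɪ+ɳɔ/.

[ɟɪ̃ɳɔ]

/ɪ/ sits next to the nasal /ɳ/ and is therefore nasalised to [ɪ̃].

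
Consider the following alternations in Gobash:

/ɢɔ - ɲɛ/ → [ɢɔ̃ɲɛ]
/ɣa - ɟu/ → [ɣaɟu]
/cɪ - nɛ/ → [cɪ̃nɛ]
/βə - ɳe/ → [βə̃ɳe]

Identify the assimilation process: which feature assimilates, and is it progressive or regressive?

The vowel /ɔ/ surfaces as nasalised [ɔ̃] next to the following nasal /ɲ/ — it has acquired the [+nasal] feature of its neighbour.
The other forms show the same pattern: /ɪ/ → [ɪ̃] before /n/; /ə/ → [ə̃] before /ɳ/ — each time a vowel is nasalised next to a following nasal.
No change occurs in [ɣaɟu] because the vowel at the boundary is adjacent to an oral consonant, not a nasal (/a/ next to /ɟ/).
Because the conditioning nasal is to the right of the vowel that changes, the process is regressive (anticipatory).

regressive nasality assimilation (vowel nasalisation)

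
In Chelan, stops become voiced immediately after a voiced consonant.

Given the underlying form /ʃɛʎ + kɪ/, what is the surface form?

[ʃɛʎgɪ]

/k/ is a voiceless velar stop. The preceding trigger /ʎ/ is voiced, so /k/ must become voiced as well.
Changing only its voicing to voiced gives [g] — the voiced velar stop.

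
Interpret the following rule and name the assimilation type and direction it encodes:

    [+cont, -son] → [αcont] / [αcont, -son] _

The rule copies [cont] (continuancy) from the environment onto the target fricatives; since [±cont] encodes the stop/fricative manner contrast, the assimilating dimension is manner.
The conditioning segment sits to the left of the focus bar, meaning the trigger precedes the segment that changes — progressive assimilation.

progressive manner assimilation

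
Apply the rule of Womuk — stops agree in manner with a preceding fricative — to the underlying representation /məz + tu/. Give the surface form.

/t/ is a voiceless alveolar stop. The preceding trigger /z/ is a fricative, so /t/ must become a fricative as well.
A voiceless alveolar fricative is [s], so the surface segment is [s].

[məzsu]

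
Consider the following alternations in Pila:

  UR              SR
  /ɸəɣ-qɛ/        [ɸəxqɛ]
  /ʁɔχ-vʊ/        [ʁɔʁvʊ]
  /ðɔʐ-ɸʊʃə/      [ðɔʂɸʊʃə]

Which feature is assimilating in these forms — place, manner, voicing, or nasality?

voicing

The segment that alternates is /ɣ/, which surfaces as [x] when adjacent to /q/.
/ɣ/ is voiced while /q/ is voiceless; the output [x] is voiceless, matching the trigger — so the feature that spreads is voicing.
The other alternating forms pattern the same way: /χ/ → [ʁ] before /v/ (voiceless → voiced, matching voiced); /ʐ/ → [ʂ] before /ɸ/ (voiced → voiceless, matching voiceless) — only voicing changes, and always toward the following segment.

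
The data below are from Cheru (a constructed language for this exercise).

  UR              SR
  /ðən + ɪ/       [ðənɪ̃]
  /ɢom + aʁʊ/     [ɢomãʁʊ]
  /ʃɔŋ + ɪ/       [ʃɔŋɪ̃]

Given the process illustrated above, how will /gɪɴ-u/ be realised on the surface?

[gɪɴũ]

The data show progressive nasality assimilation (vowel nasalisation): /ɪ/ → [ɪ̃] after /n/; /a/ → [ã] after /m/; /ɪ/ → [ɪ̃] after /ŋ/ — a vowel is nasalised by an immediately preceding nasal consonant.
/u/ sits next to the nasal /ɴ/ and is therefore nasalised to [ũ].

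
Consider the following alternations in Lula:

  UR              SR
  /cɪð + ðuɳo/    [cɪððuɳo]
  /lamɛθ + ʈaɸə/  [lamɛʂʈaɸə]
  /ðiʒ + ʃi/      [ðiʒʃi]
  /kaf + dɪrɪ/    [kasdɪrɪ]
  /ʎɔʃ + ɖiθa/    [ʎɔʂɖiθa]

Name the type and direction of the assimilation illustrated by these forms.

regressive place assimilation

The segment that alternates is /θ/, which surfaces as [ʂ] when adjacent to /ʈ/.
/θ/ is dental while /ʈ/ is retroflex; the output [ʂ] is retroflex, matching the trigger — so the feature that spreads is place.
Manner and voice are unchanged, so the assimilation is partial, not total.
Checking the remaining alternations: /f/ → [s] before /d/ (labiodental → alveolar, matching alveolar); /ʃ/ → [ʂ] before /ɖ/ (postalveolar → retroflex, matching retroflex) — only place changes, and always toward the following segment.
No alternation appears in [cɪððuɳo], [ðiʒʃi]: there the adjacent consonants already agree in place (/ð/ and /ð/ are both dental; /ʒ/ and /ʃ/ are both postalveolar), so these forms are consistent with the same rule.
The trigger is the following segment, so the direction is regressive (anticipatory).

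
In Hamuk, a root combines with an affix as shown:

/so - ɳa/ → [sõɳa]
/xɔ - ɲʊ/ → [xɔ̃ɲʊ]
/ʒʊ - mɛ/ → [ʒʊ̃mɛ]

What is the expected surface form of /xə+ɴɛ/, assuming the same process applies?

[xə̃ɴɛ]

The data show regressive nasality assimilation (vowel nasalisation): /o/ → [õ] before /ɳ/; /ɔ/ → [ɔ̃] before /ɲ/; /ʊ/ → [ʊ̃] before /m/ — a vowel is nasalised by an immediately following nasal consonant.
/ə/ sits next to the nasal /ɴ/ and is therefore nasalised to [ə̃].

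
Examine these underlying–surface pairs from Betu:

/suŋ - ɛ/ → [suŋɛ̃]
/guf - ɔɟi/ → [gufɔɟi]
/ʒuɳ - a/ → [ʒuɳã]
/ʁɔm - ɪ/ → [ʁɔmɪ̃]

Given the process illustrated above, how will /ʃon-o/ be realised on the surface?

[ʃonõ]

The data show progressive nasality assimilation (vowel nasalisation): /ɛ/ → [ɛ̃] after /ŋ/; /a/ → [ã] after /ɳ/; /ɪ/ → [ɪ̃] after /m/ — a vowel is nasalised by an immediately preceding nasal consonant.
No change occurs in [gufɔɟi] because the vowel at the boundary is adjacent to an oral consonant, not a nasal (/ɔ/ next to /f/).
/o/ sits next to the nasal /n/ and is therefore nasalised to [õ].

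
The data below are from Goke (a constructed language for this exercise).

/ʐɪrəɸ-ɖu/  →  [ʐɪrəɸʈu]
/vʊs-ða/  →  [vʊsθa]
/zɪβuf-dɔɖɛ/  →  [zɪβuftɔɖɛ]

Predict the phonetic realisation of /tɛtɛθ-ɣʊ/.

The data show progressive voicing assimilation: /ɖ/ → [ʈ] after /ɸ/; /ð/ → [θ] after /s/; /d/ → [t] after /f/. In each pair only voicing changes, matching the preceding consonant, while place and manner stay constant.
The rule targets /ɣ/ (voiced velar fricative), which sits after the trigger /θ/ (voiceless).
The voiceless velar fricative is [x], so /ɣ/ → [x].

[tɛtɛθxʊ]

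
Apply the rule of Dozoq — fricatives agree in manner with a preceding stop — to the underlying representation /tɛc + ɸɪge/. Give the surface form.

[tɛcpɪge]

/ɸ/ is a voiceless bilabial fricative. The preceding trigger /c/ is a stop, so /ɸ/ must become a stop as well.
Changing only its manner to stop gives [p] — the voiceless bilabial stop.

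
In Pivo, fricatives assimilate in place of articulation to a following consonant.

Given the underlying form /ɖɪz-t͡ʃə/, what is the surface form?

[ɖɪʒt͡ʃə]

/z/ is a voiced alveolar fricative. The following trigger /t͡ʃ/ is postalveolar, so /z/ must become postalveolar as well.
A voiced postalveolar fricative is [ʒ], so the surface segment is [ʒ].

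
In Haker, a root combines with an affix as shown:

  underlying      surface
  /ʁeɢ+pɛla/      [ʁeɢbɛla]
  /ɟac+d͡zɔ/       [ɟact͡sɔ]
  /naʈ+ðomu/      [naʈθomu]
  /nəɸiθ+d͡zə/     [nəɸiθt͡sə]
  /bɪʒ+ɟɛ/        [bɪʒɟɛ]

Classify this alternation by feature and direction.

The segment that alternates is /p/, which surfaces as [b] when adjacent to /ɢ/.
The change voiceless → voiced matches the voicing of the preceding /ɢ/, identifying this as voicing assimilation.
Place and manner are unchanged, so the assimilation is partial, not total.
Checking the remaining alternations: /d͡z/ → [t͡s] after /c/ (voiced → voiceless, matching voiceless); /ð/ → [θ] after /ʈ/ (voiced → voiceless, matching voiceless); /d͡z/ → [t͡s] after /θ/ (voiced → voiceless, matching voiceless) — only voicing changes, and always toward the preceding segment.
Nothing changes in [bɪʒɟɛ]: there the adjacent consonants already agree in voicing (/ɟ/ and /ʒ/ are both voiced), so this form is consistent with the same rule.
The trigger is the preceding segment, so the direction is progressive (perseverative).

progressive voicing assimilation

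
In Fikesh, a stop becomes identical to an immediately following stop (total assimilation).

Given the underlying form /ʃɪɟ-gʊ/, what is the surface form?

/ɟ/ is the segment targeted by the rule; it sits immediately before /g/, so it assimilates completely and surfaces as [g].

[ʃɪggʊ]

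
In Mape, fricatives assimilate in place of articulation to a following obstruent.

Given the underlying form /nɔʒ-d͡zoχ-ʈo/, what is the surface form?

/ʒ/ is a voiced postalveolar fricative. The following trigger /d͡z/ is alveolar, so /ʒ/ must become alveolar as well.
A voiced alveolar fricative is [z], so the surface segment is [z].
At the second juncture, /χ/ likewise becomes [ʂ] adjacent to /ʈ/.

[nɔzd͡zoʂʈo]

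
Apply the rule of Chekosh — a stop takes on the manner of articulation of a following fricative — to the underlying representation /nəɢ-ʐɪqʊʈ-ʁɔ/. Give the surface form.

The rule targets /ɢ/ (voiced uvular stop), which sits before the trigger /ʐ/ (fricative).
The voiced uvular fricative is [ʁ], so /ɢ/ → [ʁ].
The same rule applies at the second boundary: /ʈ/ → [ʂ] next to /ʁ/.

[nəʁʐɪqʊʂʁɔ]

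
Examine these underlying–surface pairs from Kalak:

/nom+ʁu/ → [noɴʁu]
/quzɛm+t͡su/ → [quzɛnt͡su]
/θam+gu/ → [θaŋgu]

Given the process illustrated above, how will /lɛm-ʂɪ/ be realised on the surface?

[lɛɳʂɪ]

The data show regressive place assimilation: /m/ → [ɴ] before /ʁ/; /m/ → [n] before /t͡s/; /m/ → [ŋ] before /g/. In each pair only place changes, matching the following consonant, while manner and voice stay constant.
/m/ is a voiced bilabial nasal. The following trigger /ʂ/ is retroflex, so /m/ must become retroflex as well.
Changing only its place to retroflex gives [ɳ] — the voiced retroflex nasal.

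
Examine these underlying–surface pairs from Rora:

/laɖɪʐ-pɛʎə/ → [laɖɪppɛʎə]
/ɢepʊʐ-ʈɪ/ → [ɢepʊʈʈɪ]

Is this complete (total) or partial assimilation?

The segment that alternates is /ʐ/, which surfaces as [p] when adjacent to /p/.
The output [p] is identical to the trigger /p/ — every feature (place, manner, voicing) has been copied — so this is total assimilation.
The other form behaves the same way: /ʐ/ → [ʈ] before /ʈ/ — in each case the output is a copy of the following consonant.

total assimilation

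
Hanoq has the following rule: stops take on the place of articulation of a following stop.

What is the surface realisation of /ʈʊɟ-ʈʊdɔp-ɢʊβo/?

/ɟ/ is a voiced palatal stop. The following trigger /ʈ/ is retroflex, so /ɟ/ must become retroflex as well.
The voiced retroflex stop is [ɖ], so /ɟ/ → [ɖ].
The same rule applies at the second boundary: /p/ → [q] next to /ɢ/.

[ʈʊɖʈʊdɔqɢʊβo]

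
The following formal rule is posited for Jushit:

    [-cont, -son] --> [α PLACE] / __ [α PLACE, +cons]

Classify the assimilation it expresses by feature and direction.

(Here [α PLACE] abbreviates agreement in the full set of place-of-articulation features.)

regressive place assimilation

The shared variable α links the value of the place features (abbreviated [PLACE]) on the target to the same value on the neighbouring segment, so place is the feature that assimilates.
Since the environment is written after the underscore, the trigger follows the target; the direction is regressive.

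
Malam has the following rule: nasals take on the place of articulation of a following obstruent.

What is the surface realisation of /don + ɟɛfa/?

[doɲɟɛfa]

/n/ is a voiced alveolar nasal. The following trigger /ɟ/ is palatal, so /n/ must become palatal as well.
A voiced palatal nasal is [ɲ], so the surface segment is [ɲ].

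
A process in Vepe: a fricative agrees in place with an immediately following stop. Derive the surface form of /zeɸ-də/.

The rule targets /ɸ/ (voiceless bilabial fricative), which sits before the trigger /d/ (alveolar).
The voiceless alveolar fricative is [s], so /ɸ/ → [s].

[zesdə]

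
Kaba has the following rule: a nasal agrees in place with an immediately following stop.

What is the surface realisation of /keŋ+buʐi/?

[kembuʐi]

/ŋ/ is a voiced velar nasal. The following trigger /b/ is bilabial, so /ŋ/ must become bilabial as well.
A voiced bilabial nasal is [m], so the surface segment is [m].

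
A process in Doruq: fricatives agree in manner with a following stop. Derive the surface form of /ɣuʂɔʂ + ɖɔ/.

[ɣuʂɔʈɖɔ]

/ʂ/ is a voiceless retroflex fricative. The following trigger /ɖ/ is a stop, so /ʂ/ must become a stop as well.
Changing only its manner to stop gives [ʈ] — the voiceless retroflex stop.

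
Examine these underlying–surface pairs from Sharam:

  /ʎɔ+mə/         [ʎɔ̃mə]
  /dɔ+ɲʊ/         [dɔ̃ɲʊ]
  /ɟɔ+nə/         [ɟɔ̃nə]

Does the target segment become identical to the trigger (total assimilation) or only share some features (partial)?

The vowel /ɔ/ surfaces as nasalised [ɔ̃] next to the following nasal /m/ — it has acquired the [+nasal] feature of its neighbour.
Likewise in the remaining data: /ɔ/ → [ɔ̃] before /ɲ/; /ɔ/ → [ɔ̃] before /n/ — each time a vowel is nasalised next to a following nasal.

partial assimilation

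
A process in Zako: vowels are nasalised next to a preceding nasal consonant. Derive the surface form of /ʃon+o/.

/o/ sits next to the nasal /n/ and is therefore nasalised to [õ].

[ʃonõ]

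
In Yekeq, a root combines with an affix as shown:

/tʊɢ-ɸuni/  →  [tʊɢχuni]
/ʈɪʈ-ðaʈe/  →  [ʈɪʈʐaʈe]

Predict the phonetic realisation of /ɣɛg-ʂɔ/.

The data show progressive place assimilation: /ɸ/ → [χ] after /ɢ/; /ð/ → [ʐ] after /ʈ/. In each pair only place changes, matching the preceding consonant, while manner and voice stay constant.
The rule targets /ʂ/ (voiceless retroflex fricative), which sits after the trigger /g/ (velar).
The voiceless velar fricative is [x], so /ʂ/ → [x].

[ɣɛgxɔ]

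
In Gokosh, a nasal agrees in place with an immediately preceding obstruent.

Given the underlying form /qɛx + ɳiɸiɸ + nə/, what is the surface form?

The rule targets /ɳ/ (voiced retroflex nasal), which sits after the trigger /x/ (velar).
The voiced velar nasal is [ŋ], so /ɳ/ → [ŋ].
At the second juncture, /n/ likewise becomes [m] adjacent to /ɸ/.

[qɛxŋiɸiɸmə]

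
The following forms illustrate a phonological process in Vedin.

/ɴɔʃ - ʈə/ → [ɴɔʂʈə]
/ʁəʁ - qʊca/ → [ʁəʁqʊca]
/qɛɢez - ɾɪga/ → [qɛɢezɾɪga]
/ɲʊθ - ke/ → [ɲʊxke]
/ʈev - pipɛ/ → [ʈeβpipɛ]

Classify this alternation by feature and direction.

Underlying /ʃ/ is realised as [ʂ] next to /ʈ/; /ʈ/ itself does not change.
The change postalveolar → retroflex matches the place of the following /ʈ/, identifying this as place assimilation.
Manner and voice are unchanged, so the assimilation is partial, not total.
The same holds elsewhere in the data: /θ/ → [x] before /k/ (dental → velar, matching velar); /v/ → [β] before /p/ (labiodental → bilabial, matching bilabial) — only place changes, and always toward the following segment.
Nothing changes in [ʁəʁqʊca], [qɛɢezɾɪga]: there the adjacent consonants already agree in place (/ʁ/ and /q/ are both uvular; /z/ and /ɾ/ are both alveolar), so these forms are consistent with the same rule.
Since the segment that changes precedes the conditioning segment, the assimilation is regressive.

regressive place assimilation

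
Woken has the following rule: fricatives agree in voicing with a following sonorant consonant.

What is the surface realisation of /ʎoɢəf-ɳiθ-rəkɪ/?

The rule targets /f/ (voiceless labiodental fricative), which sits before the trigger /ɳ/ (voiced).
A voiced labiodental fricative is [v], so the surface segment is [v].
The same rule applies at the second boundary: /θ/ → [ð] next to /r/.

[ʎoɢəvɳiðrəkɪ]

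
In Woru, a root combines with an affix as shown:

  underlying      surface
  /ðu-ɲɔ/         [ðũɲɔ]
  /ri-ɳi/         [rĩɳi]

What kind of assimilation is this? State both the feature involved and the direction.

regressive nasality assimilation (vowel nasalisation)

The vowel /u/ surfaces as nasalised [ũ] next to the following nasal /ɲ/ — it has acquired the [+nasal] feature of its neighbour.
The other form shows the same pattern: /i/ → [ĩ] before /ɳ/ — each time a vowel is nasalised next to a following nasal.
Because the conditioning nasal is to the right of the vowel that changes, the process is regressive (anticipatory).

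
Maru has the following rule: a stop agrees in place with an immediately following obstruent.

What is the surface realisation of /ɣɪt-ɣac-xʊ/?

/t/ is a voiceless alveolar stop. The following trigger /ɣ/ is velar, so /t/ must become velar as well.
Changing only its place to velar gives [k] — the voiceless velar stop.
The same rule applies at the second boundary: /c/ → [k] next to /x/.

[ɣɪkɣakxʊ]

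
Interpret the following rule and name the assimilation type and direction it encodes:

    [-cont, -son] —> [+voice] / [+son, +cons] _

progressive voicing assimilation

The target ([-cont, -son], stops) acquires [+voice] next to a sonorant consonant ([+son, +cons]) — it takes on the voicing of its neighbour, so the feature that spreads is voicing.
Since the environment is written before the underscore, the trigger precedes the target; the direction is progressive.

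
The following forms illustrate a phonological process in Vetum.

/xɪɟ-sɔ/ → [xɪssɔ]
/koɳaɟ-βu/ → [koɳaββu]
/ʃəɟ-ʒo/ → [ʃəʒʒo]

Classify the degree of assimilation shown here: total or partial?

Underlying /ɟ/ is realised as [s] next to /s/; /s/ itself does not change.
The output [s] is identical to the trigger /s/ — every feature (place, manner, voicing) has been copied — so this is total assimilation.
The other forms behave the same way: /ɟ/ → [β] before /β/; /ɟ/ → [ʒ] before /ʒ/ — in each case the output is a copy of the following consonant.

total assimilation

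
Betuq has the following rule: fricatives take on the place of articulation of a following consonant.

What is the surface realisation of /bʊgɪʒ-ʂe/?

[bʊgɪʐʂe]

/ʒ/ is a voiced postalveolar fricative. The following trigger /ʂ/ is retroflex, so /ʒ/ must become retroflex as well.
A voiced retroflex fricative is [ʐ], so the surface segment is [ʐ].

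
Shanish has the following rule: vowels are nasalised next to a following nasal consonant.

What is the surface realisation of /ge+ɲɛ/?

[gẽɲɛ]

/e/ sits next to the nasal /ɲ/ and is therefore nasalised to [ẽ].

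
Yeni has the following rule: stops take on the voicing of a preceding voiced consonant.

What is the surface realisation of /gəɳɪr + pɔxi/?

[gəɳɪrbɔxi]

The rule targets /p/ (voiceless bilabial stop), which sits after the trigger /r/ (voiced).
Changing only its voicing to voiced gives [b] — the voiced bilabial stop.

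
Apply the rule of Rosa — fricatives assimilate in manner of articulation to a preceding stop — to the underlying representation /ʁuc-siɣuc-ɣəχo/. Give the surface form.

[ʁuctiɣucgəχo]

/s/ is a voiceless alveolar fricative. The preceding trigger /c/ is a stop, so /s/ must become a stop as well.
A voiceless alveolar stop is [t], so the surface segment is [t].
The same rule applies at the second boundary: /ɣ/ → [g] next to /c/.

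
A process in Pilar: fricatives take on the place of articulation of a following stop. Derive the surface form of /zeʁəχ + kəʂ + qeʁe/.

/χ/ is a voiceless uvular fricative. The following trigger /k/ is velar, so /χ/ must become velar as well.
The voiceless velar fricative is [x], so /χ/ → [x].
The same rule applies at the second boundary: /ʂ/ → [χ] next to /q/.

[zeʁəxkəχqeʁe]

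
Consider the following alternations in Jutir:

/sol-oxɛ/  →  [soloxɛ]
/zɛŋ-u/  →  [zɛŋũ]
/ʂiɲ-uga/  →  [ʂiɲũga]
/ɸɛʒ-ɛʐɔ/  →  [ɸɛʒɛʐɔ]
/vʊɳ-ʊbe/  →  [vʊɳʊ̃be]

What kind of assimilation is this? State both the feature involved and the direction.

The vowel /u/ surfaces as nasalised [ũ] next to the preceding nasal /ŋ/ — it has acquired the [+nasal] feature of its neighbour.
The other forms show the same pattern: /u/ → [ũ] after /ɲ/; /ʊ/ → [ʊ̃] after /ɳ/ — each time a vowel is nasalised next to a preceding nasal.
No change occurs in [soloxɛ], [ɸɛʒɛʐɔ] because the vowel at the boundary is adjacent to an oral consonant, not a nasal (/o/ next to /l/; /ɛ/ next to /ʒ/).
Because the conditioning nasal is to the left of the vowel that changes, the process is progressive (perseverative).

progressive nasality assimilation (vowel nasalisation)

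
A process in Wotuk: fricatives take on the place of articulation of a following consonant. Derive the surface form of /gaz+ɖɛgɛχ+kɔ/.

[gaʐɖɛgɛxkɔ]

/z/ is a voiced alveolar fricative. The following trigger /ɖ/ is retroflex, so /z/ must become retroflex as well.
The voiced retroflex fricative is [ʐ], so /z/ → [ʐ].
At the second juncture, /χ/ likewise becomes [x] adjacent to /k/.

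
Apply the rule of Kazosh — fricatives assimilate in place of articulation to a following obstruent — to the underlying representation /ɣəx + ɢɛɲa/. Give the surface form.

The rule targets /x/ (voiceless velar fricative), which sits before the trigger /ɢ/ (uvular).
The voiceless uvular fricative is [χ], so /x/ → [χ].

[ɣəχɢɛɲa]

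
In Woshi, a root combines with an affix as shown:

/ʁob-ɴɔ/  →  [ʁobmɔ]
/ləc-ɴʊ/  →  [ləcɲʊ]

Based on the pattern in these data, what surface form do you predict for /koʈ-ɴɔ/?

[koʈɳɔ]

The data show progressive place assimilation: /ɴ/ → [m] after /b/; /ɴ/ → [ɲ] after /c/. In each pair only place changes, matching the preceding consonant, while manner and voice stay constant.
/ɴ/ is a voiced uvular nasal. The preceding trigger /ʈ/ is retroflex, so /ɴ/ must become retroflex as well.
The voiced retroflex nasal is [ɳ], so /ɴ/ → [ɳ].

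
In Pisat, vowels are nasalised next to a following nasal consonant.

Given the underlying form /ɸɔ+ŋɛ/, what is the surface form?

/ɔ/ sits next to the nasal /ŋ/ and is therefore nasalised to [ɔ̃].

[ɸɔ̃ŋɛ]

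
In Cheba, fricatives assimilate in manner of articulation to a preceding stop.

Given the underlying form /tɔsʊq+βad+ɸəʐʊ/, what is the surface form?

The rule targets /β/ (voiced bilabial fricative), which sits after the trigger /q/ (stop).
The voiced bilabial stop is [b], so /β/ → [b].
The same rule applies at the second boundary: /ɸ/ → [p] next to /d/.

[tɔsʊqbadpəʐʊ]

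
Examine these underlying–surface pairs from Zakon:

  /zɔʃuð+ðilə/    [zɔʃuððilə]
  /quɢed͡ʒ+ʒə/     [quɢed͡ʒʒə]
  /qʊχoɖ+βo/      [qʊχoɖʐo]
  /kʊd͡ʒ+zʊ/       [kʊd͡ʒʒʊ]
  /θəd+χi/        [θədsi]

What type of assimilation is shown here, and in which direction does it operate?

progressive place assimilation

Underlying /β/ is realised as [ʐ] next to /ɖ/; /ɖ/ itself does not change.
/β/ is bilabial while /ɖ/ is retroflex; the output [ʐ] is retroflex, matching the trigger — so the feature that spreads is place.
Manner and voice are unchanged, so the assimilation is partial, not total.
Checking the remaining alternations: /z/ → [ʒ] after /d͡ʒ/ (alveolar → postalveolar, matching postalveolar); /χ/ → [s] after /d/ (uvular → alveolar, matching alveolar) — only place changes, and always toward the preceding segment.
No alternation appears in [zɔʃuððilə], [quɢed͡ʒʒə]: there the adjacent consonants already agree in place (/ð/ and /ð/ are both dental; /ʒ/ and /d͡ʒ/ are both postalveolar), so these forms are consistent with the same rule.
Since the segment that changes follows the conditioning segment, the assimilation is progressive.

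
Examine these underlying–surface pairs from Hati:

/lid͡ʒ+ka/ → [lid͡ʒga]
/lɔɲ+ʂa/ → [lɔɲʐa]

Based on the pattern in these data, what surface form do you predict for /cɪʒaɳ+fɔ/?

The data show progressive voicing assimilation: /k/ → [g] after /d͡ʒ/; /ʂ/ → [ʐ] after /ɲ/. In each pair only voicing changes, matching the preceding consonant, while place and manner stay constant.
The rule targets /f/ (voiceless labiodental fricative), which sits after the trigger /ɳ/ (voiced).
The voiced labiodental fricative is [v], so /f/ → [v].

[cɪʒaɳvɔ]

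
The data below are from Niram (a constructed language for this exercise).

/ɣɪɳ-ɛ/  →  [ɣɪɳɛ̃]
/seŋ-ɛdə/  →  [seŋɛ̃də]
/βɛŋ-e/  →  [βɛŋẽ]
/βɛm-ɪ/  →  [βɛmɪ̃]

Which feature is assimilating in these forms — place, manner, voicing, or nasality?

nasality

The vowel /ɛ/ surfaces as nasalised [ɛ̃] next to the preceding nasal /ɳ/ — it has acquired the [+nasal] feature of its neighbour.
The other forms show the same pattern: /ɛ/ → [ɛ̃] after /ŋ/; /e/ → [ẽ] after /ŋ/; /ɪ/ → [ɪ̃] after /m/ — each time a vowel is nasalised next to a preceding nasal.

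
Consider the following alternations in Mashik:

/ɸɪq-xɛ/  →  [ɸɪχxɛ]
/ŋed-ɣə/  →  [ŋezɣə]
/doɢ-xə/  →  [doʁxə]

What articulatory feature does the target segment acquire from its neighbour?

The segment that alternates is /q/, which surfaces as [χ] when adjacent to /x/.
The change stop → fricative matches the manner of the following /x/, identifying this as manner assimilation.
Checking the remaining alternations: /d/ → [z] before /ɣ/ (stop → fricative, matching a fricative); /ɢ/ → [ʁ] before /x/ (stop → fricative, matching a fricative) — only manner changes, and always toward the following segment.

manner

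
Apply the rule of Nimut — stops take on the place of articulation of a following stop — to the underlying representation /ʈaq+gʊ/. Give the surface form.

[ʈakgʊ]

The rule targets /q/ (voiceless uvular stop), which sits before the trigger /g/ (velar).
Changing only its place to velar gives [k] — the voiceless velar stop.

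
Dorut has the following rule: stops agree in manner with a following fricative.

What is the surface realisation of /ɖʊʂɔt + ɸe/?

/t/ is a voiceless alveolar stop. The following trigger /ɸ/ is a fricative, so /t/ must become a fricative as well.
The voiceless alveolar fricative is [s], so /t/ → [s].

[ɖʊʂɔsɸe]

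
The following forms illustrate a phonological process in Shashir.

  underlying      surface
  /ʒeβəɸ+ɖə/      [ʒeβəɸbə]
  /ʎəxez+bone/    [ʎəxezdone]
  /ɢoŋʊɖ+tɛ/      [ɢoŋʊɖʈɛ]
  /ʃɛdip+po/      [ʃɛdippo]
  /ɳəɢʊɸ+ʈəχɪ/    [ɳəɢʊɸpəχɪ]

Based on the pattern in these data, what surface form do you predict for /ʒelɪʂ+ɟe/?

[ʒelɪʂɖe]

The data show progressive place assimilation: /ɖ/ → [b] after /ɸ/; /b/ → [d] after /z/; /t/ → [ʈ] after /ɖ/; /ʈ/ → [p] after /ɸ/. In each pair only place changes, matching the preceding consonant, while manner and voice stay constant.
No alternation appears in [ʃɛdippo]: there the adjacent consonants already agree in place (/p/ and /p/ are both bilabial), so this form is consistent with the same rule.
The rule targets /ɟ/ (voiced palatal stop), which sits after the trigger /ʂ/ (retroflex).
The voiced retroflex stop is [ɖ], so /ɟ/ → [ɖ].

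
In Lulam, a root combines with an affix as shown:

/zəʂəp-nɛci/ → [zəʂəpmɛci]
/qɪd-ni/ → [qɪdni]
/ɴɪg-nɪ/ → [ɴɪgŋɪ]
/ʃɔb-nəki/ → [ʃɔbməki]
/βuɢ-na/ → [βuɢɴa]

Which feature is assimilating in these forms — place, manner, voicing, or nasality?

Comparing underlying and surface forms, /n/ → [m] is the alternation; the neighbouring /p/ is constant.
/n/ is alveolar while /p/ is bilabial; the output [m] is bilabial, matching the trigger — so the feature that spreads is place.
The other alternating forms pattern the same way: /n/ → [ŋ] after /g/ (alveolar → velar, matching velar); /n/ → [m] after /b/ (alveolar → bilabial, matching bilabial); /n/ → [ɴ] after /ɢ/ (alveolar → uvular, matching uvular) — only place changes, and always toward the preceding segment.
No alternation appears in [qɪdni]: there the adjacent consonants already agree in place (/n/ and /d/ are both alveolar), so this form is consistent with the same rule.

place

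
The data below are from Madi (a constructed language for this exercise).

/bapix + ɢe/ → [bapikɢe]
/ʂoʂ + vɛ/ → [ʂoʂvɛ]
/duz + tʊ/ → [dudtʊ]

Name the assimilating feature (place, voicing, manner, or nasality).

manner

Comparing underlying and surface forms, /x/ → [k] is the alternation; the neighbouring /ɢ/ is constant.
The change fricative → stop matches the manner of the following /ɢ/, identifying this as manner assimilation.
Checking the remaining alternation: /z/ → [d] before /t/ (fricative → stop, matching a stop) — only manner changes, and always toward the following segment.
Nothing changes in [ʂoʂvɛ]: there the adjacent consonants already agree in manner (/ʂ/ and /v/ are both fricatives), so this form is consistent with the same rule.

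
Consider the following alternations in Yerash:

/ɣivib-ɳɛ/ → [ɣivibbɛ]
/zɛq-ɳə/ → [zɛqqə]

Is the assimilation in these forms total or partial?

Comparing underlying and surface forms, /ɳ/ → [b] is the alternation; the neighbouring /b/ is constant.
The output [b] is identical to the trigger /b/ — every feature (place, manner, voicing) has been copied — so this is total assimilation.
The remaining alternation confirms this: /ɳ/ → [q] after /q/ — in each case the output is a copy of the preceding consonant.

total assimilation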